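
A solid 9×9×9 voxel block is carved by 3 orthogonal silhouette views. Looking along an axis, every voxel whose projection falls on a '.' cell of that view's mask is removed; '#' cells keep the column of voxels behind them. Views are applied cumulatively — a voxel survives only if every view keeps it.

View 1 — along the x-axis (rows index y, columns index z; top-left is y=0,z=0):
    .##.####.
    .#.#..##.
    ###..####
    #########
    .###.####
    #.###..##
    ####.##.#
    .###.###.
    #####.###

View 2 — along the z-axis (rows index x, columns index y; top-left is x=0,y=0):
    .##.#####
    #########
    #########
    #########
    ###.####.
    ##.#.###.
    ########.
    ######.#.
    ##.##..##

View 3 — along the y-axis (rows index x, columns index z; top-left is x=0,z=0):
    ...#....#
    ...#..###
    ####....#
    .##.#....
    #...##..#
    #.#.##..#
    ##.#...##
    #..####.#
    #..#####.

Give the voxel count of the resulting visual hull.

voxel count = 207

initial block: 9^3 = 729
after view 1 [x-axis, 60 of 81 cells solid] → remaining = 540
after view 2 [z-axis, 68 of 81 cells solid] → remaining = 443
after view 3 [y-axis, 40 of 81 cells solid] → remaining = 207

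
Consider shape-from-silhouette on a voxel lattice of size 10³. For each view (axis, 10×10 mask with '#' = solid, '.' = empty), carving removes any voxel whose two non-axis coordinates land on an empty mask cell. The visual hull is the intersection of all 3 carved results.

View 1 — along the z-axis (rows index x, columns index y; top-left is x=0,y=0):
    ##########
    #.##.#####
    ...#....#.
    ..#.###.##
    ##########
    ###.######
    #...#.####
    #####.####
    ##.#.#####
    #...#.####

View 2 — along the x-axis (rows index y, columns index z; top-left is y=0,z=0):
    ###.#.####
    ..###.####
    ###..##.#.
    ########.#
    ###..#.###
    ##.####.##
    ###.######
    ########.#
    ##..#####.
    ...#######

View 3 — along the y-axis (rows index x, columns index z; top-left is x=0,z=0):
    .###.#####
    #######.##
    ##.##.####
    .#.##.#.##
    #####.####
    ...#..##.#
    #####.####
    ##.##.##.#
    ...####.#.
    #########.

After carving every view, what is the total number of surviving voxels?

full grid |V| = 1000
carve view 1 (along z, XY-mask fill 74/100): 740 voxels remain
carve view 2 (along x, YZ-mask fill 77/100): 572 voxels remain
carve view 3 (along y, XZ-mask fill 74/100): 417 voxels remain

voxel count = 417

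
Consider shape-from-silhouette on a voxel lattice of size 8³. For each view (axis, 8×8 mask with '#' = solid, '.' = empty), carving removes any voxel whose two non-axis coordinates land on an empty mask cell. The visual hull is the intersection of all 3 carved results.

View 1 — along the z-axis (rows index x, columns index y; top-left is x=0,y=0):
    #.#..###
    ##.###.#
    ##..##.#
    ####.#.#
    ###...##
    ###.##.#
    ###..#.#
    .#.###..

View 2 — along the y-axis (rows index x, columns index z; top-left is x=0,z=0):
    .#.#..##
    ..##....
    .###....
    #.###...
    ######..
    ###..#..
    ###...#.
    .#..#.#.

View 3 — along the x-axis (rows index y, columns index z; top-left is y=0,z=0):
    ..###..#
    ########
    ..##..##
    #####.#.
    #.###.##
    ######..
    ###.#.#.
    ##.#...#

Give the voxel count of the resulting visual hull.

|visual hull| = 108

before carving: 512 voxels (8×8×8)
step 1: project along z, AND mask (42/64) → |grid| = 336
step 2: project along y, AND mask (30/64) → |grid| = 157
step 3: project along x, AND mask (43/64) → |grid| = 108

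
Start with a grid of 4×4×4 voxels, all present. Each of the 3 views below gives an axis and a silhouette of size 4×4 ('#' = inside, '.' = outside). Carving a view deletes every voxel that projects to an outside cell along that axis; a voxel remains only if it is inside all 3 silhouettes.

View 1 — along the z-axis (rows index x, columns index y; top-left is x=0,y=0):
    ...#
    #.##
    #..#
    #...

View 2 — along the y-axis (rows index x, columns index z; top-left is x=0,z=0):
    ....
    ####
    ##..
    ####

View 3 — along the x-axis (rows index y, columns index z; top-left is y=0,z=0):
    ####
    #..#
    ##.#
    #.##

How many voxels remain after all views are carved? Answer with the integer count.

initial block: 4^3 = 64
[1] z-view keeps 7 columns → grid now 28
[2] y-view keeps 10 columns → grid now 20
[3] x-view keeps 12 columns → grid now 17

|visual hull| = 17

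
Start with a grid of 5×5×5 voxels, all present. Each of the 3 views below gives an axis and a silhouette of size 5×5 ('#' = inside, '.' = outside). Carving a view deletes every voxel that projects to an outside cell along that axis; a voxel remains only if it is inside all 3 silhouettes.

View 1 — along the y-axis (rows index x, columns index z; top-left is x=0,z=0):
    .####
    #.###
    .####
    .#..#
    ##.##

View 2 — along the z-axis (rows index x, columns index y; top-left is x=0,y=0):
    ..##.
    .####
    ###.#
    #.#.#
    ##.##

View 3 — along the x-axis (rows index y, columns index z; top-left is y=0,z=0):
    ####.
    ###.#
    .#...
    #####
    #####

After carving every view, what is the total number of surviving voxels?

45 voxels

before carving: 125 voxels (5×5×5)
V1 y: intersect with XZ mask (18 set) -- 90 left
V2 z: intersect with XY mask (17 set) -- 62 left
V3 x: intersect with YZ mask (19 set) -- 45 left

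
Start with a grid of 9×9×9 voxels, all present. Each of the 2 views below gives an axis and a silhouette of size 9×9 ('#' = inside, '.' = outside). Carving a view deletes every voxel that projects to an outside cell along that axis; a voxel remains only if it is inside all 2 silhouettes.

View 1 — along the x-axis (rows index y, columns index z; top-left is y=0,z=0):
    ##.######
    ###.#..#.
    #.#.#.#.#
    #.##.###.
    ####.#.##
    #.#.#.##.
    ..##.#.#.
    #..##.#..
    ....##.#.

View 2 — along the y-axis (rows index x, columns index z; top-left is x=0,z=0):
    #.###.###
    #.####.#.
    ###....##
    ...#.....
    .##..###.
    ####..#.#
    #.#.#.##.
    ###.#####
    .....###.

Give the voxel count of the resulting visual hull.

251 voxels

before carving: 729 voxels (9×9×9)
after view 1 [x-axis, 47 of 81 cells solid] → remaining = 423
after view 2 [y-axis, 46 of 81 cells solid] → remaining = 251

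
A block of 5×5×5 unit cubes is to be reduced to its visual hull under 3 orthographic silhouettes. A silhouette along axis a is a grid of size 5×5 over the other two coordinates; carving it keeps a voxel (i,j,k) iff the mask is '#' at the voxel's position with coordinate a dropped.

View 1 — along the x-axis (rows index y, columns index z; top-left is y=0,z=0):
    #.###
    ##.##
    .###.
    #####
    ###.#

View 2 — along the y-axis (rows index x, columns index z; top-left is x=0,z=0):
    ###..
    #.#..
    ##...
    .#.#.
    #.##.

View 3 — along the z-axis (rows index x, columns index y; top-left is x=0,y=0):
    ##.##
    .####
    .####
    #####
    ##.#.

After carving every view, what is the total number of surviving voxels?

39 voxels

initial block: 5^3 = 125
V1 x: intersect with YZ mask (20 set) -- 100 left
V2 y: intersect with XZ mask (12 set) -- 48 left
V3 z: intersect with XY mask (20 set) -- 39 left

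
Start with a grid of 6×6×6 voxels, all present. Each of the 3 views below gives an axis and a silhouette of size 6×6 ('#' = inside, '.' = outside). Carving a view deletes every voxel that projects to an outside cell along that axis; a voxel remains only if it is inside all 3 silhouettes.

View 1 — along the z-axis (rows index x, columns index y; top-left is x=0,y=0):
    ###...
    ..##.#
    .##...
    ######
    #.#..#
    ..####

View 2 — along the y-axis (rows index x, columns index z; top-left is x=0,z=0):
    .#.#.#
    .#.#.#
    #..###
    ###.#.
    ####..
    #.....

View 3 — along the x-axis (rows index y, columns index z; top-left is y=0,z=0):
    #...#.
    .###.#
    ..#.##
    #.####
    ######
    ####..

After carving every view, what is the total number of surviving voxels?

start: 6×6×6 = 216 voxels
carve view 1 (along z, XY-mask fill 21/36): 126 voxels remain
carve view 2 (along y, XZ-mask fill 19/36): 66 voxels remain
carve view 3 (along x, YZ-mask fill 24/36): 38 voxels remain

voxel count = 38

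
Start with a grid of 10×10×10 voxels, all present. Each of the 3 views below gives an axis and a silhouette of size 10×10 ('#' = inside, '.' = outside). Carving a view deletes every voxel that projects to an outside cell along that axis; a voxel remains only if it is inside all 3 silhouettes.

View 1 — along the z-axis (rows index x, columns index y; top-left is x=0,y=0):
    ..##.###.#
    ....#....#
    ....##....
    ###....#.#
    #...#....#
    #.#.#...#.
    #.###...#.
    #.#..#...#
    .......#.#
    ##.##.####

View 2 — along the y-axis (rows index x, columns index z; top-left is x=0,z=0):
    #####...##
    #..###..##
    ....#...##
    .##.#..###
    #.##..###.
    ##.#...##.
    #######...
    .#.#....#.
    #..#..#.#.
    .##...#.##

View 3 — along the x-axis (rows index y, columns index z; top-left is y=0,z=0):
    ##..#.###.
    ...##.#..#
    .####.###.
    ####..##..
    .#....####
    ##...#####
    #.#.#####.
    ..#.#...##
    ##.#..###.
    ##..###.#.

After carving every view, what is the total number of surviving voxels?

before carving: 1000 voxels (10×10×10)
carve view 1 (along z, XY-mask fill 41/100): 410 voxels remain
carve view 2 (along y, XZ-mask fill 52/100): 223 voxels remain
carve view 3 (along x, YZ-mask fill 58/100): 136 voxels remain

remaining voxels: 136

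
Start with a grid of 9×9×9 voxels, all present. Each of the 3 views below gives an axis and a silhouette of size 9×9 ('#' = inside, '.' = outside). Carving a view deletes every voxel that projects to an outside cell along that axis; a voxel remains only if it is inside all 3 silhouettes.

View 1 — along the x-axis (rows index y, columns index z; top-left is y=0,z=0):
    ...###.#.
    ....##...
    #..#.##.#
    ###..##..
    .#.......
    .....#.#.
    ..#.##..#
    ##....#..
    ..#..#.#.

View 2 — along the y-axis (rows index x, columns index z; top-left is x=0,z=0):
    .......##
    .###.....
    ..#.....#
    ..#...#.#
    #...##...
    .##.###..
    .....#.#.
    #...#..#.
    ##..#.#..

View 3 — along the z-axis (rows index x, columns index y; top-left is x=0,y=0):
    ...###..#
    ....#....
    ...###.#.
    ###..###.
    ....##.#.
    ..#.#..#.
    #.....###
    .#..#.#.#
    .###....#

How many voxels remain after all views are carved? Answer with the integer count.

start: 9×9×9 = 729 voxels
carve view 1 (along x, YZ-mask fill 29/81): 261 voxels remain
carve view 2 (along y, XZ-mask fill 27/81): 89 voxels remain
carve view 3 (along z, XY-mask fill 33/81): 30 voxels remain

|visual hull| = 30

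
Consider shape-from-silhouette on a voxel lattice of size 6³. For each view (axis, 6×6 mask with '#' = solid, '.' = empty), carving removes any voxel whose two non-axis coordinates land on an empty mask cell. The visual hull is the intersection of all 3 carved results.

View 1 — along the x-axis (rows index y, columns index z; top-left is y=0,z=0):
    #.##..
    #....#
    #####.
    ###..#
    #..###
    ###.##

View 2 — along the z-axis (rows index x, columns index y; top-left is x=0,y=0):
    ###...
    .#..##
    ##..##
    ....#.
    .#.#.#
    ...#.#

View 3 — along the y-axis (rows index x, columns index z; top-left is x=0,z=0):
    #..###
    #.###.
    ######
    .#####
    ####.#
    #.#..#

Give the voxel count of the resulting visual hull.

remaining voxels: 47

initial block: 6^3 = 216
V1 x: intersect with YZ mask (23 set) -- 138 left
V2 z: intersect with XY mask (16 set) -- 59 left
V3 y: intersect with XZ mask (27 set) -- 47 left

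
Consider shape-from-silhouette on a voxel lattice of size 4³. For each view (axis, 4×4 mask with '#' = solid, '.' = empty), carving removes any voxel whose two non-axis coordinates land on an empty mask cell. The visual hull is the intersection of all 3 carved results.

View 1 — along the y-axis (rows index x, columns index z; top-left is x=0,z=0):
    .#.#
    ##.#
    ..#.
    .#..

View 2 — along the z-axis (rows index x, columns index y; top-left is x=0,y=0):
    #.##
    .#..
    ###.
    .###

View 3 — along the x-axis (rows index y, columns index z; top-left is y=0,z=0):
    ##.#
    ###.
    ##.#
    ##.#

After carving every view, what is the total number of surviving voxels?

full grid |V| = 64
after view 1 [y-axis, 7 of 16 cells solid] → remaining = 28
after view 2 [z-axis, 10 of 16 cells solid] → remaining = 15
after view 3 [x-axis, 12 of 16 cells solid] → remaining = 12

12 voxels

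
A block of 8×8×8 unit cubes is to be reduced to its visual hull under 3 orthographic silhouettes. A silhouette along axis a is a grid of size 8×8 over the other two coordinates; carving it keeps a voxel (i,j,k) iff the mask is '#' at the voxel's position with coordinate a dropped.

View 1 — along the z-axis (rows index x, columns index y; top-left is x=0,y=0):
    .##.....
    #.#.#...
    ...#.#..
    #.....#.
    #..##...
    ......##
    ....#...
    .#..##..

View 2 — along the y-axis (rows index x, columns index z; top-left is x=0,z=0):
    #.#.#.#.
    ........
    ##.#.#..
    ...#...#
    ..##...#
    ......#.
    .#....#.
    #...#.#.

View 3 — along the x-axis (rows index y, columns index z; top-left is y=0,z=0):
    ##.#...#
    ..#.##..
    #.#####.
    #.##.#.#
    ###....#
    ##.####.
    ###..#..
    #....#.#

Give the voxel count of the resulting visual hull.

28 voxels

before carving: 512 voxels (8×8×8)
after view 1 [z-axis, 18 of 64 cells solid] → remaining = 144
after view 2 [y-axis, 19 of 64 cells solid] → remaining = 42
after view 3 [x-axis, 35 of 64 cells solid] → remaining = 28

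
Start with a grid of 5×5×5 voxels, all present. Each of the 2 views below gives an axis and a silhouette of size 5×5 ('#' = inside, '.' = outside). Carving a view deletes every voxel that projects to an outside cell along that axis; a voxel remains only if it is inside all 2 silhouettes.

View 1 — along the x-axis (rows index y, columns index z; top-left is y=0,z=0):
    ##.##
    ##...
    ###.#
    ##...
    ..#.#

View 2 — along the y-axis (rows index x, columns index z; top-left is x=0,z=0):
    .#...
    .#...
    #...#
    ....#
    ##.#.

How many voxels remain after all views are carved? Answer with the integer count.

start: 5×5×5 = 125 voxels
[1] x-view keeps 14 columns → grid now 70
[2] y-view keeps 8 columns → grid now 27

voxel count = 27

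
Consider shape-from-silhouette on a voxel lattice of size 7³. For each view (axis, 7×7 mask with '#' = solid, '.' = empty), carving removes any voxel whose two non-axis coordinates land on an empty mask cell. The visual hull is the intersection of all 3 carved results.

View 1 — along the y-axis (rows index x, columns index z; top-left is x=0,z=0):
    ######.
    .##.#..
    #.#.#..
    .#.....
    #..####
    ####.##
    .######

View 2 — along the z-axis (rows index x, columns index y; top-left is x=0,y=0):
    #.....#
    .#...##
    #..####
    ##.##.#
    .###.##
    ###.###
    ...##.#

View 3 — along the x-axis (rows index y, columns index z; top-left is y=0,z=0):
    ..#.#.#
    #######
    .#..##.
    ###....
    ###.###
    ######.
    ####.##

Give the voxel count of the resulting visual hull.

voxel count = 85

start: 7×7×7 = 343 voxels
after view 1 [y-axis, 30 of 49 cells solid] → remaining = 210
after view 2 [z-axis, 29 of 49 cells solid] → remaining = 120
after view 3 [x-axis, 34 of 49 cells solid] → remaining = 85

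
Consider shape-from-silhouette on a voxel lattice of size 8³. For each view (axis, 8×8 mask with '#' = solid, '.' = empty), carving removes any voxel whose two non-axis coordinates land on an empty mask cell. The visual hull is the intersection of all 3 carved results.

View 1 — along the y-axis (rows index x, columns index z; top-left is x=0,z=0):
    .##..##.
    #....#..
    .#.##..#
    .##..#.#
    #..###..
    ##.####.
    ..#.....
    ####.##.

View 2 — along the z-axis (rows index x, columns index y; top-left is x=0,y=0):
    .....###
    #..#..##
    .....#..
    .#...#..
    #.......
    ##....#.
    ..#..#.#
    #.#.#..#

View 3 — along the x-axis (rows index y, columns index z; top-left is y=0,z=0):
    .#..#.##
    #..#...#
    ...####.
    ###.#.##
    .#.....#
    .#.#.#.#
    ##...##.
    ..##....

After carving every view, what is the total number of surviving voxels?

voxel count = 35

start: 8×8×8 = 512 voxels
  1. axis=1 (XZ plane), |mask|=31  ⇒  voxels=248
  2. axis=2 (XY plane), |mask|=21  ⇒  voxels=81
  3. axis=0 (YZ plane), |mask|=29  ⇒  voxels=35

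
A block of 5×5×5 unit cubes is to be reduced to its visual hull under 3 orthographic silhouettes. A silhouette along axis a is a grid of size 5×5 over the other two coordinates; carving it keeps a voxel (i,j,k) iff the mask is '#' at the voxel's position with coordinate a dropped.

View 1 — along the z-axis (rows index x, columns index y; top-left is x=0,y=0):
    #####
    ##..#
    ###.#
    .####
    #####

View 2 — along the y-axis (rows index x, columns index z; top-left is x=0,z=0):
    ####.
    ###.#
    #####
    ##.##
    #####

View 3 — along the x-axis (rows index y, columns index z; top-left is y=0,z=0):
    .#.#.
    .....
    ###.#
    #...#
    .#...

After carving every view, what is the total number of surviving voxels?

31 voxels

full grid |V| = 125
  1. axis=2 (XY plane), |mask|=21  ⇒  voxels=105
  2. axis=1 (XZ plane), |mask|=22  ⇒  voxels=93
  3. axis=0 (YZ plane), |mask|=9  ⇒  voxels=31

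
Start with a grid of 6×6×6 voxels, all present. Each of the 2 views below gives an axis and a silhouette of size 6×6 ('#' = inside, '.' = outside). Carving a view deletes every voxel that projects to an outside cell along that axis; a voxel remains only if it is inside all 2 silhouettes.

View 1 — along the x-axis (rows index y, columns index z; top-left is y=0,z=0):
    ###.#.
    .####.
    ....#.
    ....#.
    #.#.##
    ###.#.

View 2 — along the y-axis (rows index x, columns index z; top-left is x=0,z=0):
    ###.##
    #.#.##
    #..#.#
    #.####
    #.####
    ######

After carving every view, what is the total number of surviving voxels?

before carving: 216 voxels (6×6×6)
carve view 1 (along x, YZ-mask fill 18/36): 108 voxels remain
carve view 2 (along y, XZ-mask fill 28/36): 84 voxels remain

84 voxels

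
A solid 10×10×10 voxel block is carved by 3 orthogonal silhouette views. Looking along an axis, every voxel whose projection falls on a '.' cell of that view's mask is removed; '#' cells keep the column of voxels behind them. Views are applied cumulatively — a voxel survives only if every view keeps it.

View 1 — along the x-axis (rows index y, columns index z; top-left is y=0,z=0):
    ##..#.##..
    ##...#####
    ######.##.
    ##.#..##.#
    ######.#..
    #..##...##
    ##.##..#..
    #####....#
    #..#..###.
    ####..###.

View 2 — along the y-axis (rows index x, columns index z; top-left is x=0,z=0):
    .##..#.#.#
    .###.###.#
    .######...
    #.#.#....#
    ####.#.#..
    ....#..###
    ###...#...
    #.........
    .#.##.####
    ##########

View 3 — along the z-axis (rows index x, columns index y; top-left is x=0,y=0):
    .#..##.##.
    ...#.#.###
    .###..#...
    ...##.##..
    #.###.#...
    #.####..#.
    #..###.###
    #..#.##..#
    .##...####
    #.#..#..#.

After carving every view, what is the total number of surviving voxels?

start: 10×10×10 = 1000 voxels
step 1: project along x, AND mask (61/100) → |grid| = 610
step 2: project along y, AND mask (54/100) → |grid| = 331
step 3: project along z, AND mask (51/100) → |grid| = 168

168 voxels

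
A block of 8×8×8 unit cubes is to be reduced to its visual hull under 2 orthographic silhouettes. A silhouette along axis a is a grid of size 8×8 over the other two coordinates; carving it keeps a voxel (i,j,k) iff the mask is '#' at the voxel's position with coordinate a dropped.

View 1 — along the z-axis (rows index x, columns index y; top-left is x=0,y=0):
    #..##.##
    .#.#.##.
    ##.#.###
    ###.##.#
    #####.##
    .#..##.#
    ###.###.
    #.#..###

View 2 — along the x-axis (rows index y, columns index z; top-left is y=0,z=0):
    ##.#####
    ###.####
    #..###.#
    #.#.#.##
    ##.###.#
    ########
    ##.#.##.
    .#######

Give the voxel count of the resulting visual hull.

initial block: 8^3 = 512
carve view 1 (along z, XY-mask fill 43/64): 344 voxels remain
carve view 2 (along x, YZ-mask fill 50/64): 274 voxels remain

voxel count = 274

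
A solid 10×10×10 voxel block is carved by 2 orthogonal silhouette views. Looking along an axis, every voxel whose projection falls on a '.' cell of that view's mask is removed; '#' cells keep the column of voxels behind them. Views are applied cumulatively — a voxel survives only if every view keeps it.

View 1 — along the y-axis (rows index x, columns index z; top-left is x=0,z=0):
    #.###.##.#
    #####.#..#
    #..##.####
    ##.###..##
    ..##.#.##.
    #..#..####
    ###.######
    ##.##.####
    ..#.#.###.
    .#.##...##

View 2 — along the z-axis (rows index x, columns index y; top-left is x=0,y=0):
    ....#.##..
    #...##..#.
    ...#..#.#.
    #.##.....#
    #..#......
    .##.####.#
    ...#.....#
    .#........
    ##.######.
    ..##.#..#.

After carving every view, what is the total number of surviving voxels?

236 voxels

full grid |V| = 1000
[1] y-view keeps 66 columns → grid now 660
[2] z-view keeps 38 columns → grid now 236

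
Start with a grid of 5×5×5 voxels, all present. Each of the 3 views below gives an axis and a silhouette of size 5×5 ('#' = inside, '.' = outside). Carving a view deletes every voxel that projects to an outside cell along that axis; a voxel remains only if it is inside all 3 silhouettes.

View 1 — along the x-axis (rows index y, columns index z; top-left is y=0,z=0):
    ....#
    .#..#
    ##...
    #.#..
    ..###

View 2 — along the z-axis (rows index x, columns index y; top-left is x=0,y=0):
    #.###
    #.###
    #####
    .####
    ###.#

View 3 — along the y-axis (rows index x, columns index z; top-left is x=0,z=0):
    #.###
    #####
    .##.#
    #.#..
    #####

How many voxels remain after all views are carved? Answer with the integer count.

initial block: 5^3 = 125
carve view 1 (along x, YZ-mask fill 10/25): 50 voxels remain
carve view 2 (along z, XY-mask fill 21/25): 43 voxels remain
carve view 3 (along y, XZ-mask fill 19/25): 34 voxels remain

34 voxels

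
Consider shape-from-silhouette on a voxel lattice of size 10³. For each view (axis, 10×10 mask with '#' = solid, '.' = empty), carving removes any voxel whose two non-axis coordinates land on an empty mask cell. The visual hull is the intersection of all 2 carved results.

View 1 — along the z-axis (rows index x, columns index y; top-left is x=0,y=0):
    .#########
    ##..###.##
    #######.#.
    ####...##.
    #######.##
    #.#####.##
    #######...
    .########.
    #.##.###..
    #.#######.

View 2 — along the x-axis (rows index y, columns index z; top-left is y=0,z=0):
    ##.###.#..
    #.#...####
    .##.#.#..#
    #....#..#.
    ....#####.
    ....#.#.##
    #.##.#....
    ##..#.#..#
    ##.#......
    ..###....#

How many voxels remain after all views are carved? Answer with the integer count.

before carving: 1000 voxels (10×10×10)
[1] z-view keeps 76 columns → grid now 760
[2] x-view keeps 45 columns → grid now 339

voxel count = 339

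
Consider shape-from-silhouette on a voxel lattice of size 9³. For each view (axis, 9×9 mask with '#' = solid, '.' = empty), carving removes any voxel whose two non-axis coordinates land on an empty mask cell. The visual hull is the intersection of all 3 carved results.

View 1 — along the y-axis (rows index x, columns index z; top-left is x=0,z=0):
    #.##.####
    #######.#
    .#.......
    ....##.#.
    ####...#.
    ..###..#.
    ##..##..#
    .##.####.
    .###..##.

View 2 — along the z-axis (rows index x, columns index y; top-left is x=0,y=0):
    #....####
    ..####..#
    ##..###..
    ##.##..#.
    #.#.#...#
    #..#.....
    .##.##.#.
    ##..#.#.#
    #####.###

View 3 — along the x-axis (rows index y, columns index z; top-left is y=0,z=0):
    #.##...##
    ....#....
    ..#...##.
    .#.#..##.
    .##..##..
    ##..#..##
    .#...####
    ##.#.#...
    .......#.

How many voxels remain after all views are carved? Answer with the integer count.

remaining voxels: 92

full grid |V| = 729
  1. axis=1 (XZ plane), |mask|=44  ⇒  voxels=396
  2. axis=2 (XY plane), |mask|=44  ⇒  voxels=218
  3. axis=0 (YZ plane), |mask|=32  ⇒  voxels=92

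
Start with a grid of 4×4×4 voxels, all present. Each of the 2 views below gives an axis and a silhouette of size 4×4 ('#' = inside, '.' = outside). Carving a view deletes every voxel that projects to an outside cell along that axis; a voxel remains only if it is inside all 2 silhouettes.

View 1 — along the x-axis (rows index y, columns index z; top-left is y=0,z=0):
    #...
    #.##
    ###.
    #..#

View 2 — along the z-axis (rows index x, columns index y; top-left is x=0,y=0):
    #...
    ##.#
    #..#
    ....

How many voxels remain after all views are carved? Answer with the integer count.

initial block: 4^3 = 64
after view 1 [x-axis, 9 of 16 cells solid] → remaining = 36
after view 2 [z-axis, 6 of 16 cells solid] → remaining = 10

10 voxels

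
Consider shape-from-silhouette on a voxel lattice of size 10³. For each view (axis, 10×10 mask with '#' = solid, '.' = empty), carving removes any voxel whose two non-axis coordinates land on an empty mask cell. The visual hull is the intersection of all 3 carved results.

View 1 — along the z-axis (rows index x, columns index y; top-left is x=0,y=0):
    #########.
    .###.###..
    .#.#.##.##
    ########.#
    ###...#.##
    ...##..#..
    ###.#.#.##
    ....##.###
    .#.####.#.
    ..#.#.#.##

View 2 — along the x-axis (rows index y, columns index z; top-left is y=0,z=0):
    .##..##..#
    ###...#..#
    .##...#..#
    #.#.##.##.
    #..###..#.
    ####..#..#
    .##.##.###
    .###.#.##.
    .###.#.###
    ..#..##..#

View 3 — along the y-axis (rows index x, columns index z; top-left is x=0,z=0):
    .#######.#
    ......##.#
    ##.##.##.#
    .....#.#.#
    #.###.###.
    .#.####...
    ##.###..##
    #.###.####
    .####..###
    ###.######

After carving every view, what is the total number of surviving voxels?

|visual hull| = 211

initial block: 10^3 = 1000
  1. axis=2 (XY plane), |mask|=62  ⇒  voxels=620
  2. axis=0 (YZ plane), |mask|=55  ⇒  voxels=345
  3. axis=1 (XZ plane), |mask|=64  ⇒  voxels=211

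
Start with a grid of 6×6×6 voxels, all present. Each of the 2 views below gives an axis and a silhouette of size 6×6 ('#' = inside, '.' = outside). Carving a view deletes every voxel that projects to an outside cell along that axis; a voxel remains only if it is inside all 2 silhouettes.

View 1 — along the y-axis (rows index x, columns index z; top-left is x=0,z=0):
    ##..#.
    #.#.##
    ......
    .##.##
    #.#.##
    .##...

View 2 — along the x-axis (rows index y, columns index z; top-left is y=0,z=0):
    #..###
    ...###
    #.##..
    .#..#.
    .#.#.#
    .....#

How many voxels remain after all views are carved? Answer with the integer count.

full grid |V| = 216
step 1: project along y, AND mask (17/36) → |grid| = 102
step 2: project along x, AND mask (16/36) → |grid| = 40

remaining voxels: 40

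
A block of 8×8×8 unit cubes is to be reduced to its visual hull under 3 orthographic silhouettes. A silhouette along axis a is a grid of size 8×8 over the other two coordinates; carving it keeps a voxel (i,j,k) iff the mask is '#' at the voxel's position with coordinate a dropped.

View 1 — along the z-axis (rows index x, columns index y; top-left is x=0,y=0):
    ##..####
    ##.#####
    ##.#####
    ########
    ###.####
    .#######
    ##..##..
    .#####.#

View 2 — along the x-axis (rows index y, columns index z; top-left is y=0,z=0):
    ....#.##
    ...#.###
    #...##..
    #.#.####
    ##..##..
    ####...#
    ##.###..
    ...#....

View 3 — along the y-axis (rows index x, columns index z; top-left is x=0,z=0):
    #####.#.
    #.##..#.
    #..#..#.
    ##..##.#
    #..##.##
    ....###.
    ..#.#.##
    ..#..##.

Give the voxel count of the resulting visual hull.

remaining voxels: 106

full grid |V| = 512
carve view 1 (along z, XY-mask fill 52/64): 416 voxels remain
carve view 2 (along x, YZ-mask fill 31/64): 201 voxels remain
carve view 3 (along y, XZ-mask fill 33/64): 106 voxels remain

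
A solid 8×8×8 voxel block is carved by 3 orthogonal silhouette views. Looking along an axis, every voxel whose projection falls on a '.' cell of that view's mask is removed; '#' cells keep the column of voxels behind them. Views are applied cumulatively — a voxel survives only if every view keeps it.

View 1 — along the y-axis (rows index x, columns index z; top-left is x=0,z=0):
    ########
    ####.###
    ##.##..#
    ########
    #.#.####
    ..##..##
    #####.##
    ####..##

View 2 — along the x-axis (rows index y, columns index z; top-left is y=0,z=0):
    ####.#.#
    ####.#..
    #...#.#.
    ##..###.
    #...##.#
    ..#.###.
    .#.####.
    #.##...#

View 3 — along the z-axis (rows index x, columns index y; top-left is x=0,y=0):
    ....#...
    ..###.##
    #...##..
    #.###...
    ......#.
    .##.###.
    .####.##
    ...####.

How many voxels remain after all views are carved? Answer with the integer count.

90 voxels

start: 8×8×8 = 512 voxels
  1. axis=1 (XZ plane), |mask|=51  ⇒  voxels=408
  2. axis=0 (YZ plane), |mask|=36  ⇒  voxels=223
  3. axis=2 (XY plane), |mask|=29  ⇒  voxels=90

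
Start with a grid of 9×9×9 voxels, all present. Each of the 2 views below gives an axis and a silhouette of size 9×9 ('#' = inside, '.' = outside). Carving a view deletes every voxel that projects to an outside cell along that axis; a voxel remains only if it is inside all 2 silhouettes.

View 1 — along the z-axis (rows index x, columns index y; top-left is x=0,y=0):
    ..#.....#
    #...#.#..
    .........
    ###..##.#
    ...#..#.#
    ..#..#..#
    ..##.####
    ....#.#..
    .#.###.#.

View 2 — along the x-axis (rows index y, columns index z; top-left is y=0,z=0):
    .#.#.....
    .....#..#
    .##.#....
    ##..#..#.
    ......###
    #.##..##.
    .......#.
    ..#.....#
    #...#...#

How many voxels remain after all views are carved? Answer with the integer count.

initial block: 9^3 = 729
[1] z-view keeps 30 columns → grid now 270
[2] x-view keeps 25 columns → grid now 85

85 voxels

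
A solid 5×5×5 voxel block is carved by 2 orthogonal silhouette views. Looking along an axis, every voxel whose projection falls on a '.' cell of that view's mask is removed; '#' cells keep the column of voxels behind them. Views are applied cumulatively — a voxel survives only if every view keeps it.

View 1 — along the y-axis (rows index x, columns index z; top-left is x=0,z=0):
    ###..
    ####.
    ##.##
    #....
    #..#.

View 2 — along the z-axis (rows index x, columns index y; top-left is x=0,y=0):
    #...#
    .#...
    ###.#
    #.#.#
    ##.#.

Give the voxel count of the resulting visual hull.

full grid |V| = 125
V1 y: intersect with XZ mask (14 set) -- 70 left
V2 z: intersect with XY mask (13 set) -- 35 left

remaining voxels: 35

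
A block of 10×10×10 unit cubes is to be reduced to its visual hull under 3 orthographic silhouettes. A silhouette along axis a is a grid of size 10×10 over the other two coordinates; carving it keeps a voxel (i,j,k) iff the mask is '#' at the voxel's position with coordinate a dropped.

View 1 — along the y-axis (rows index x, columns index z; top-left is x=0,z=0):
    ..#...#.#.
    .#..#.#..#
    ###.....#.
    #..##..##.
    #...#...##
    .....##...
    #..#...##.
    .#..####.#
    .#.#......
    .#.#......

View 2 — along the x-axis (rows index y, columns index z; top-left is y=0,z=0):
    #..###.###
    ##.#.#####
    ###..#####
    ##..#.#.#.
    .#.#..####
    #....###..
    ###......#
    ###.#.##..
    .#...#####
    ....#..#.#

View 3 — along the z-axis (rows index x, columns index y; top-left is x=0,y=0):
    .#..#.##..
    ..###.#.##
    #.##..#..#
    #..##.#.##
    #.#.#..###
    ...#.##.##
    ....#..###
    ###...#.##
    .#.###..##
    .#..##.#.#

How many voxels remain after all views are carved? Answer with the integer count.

voxel count = 114

full grid |V| = 1000
V1 y: intersect with XZ mask (36 set) -- 360 left
V2 x: intersect with YZ mask (57 set) -- 210 left
V3 z: intersect with XY mask (53 set) -- 114 left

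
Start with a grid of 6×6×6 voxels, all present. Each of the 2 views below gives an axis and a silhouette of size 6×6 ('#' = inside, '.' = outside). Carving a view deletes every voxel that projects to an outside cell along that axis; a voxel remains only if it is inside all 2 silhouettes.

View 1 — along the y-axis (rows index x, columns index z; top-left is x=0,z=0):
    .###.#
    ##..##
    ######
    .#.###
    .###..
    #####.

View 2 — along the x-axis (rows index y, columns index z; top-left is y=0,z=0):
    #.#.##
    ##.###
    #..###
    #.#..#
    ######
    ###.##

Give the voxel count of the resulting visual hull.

voxel count = 111

initial block: 6^3 = 216
step 1: project along y, AND mask (26/36) → |grid| = 156
step 2: project along x, AND mask (27/36) → |grid| = 111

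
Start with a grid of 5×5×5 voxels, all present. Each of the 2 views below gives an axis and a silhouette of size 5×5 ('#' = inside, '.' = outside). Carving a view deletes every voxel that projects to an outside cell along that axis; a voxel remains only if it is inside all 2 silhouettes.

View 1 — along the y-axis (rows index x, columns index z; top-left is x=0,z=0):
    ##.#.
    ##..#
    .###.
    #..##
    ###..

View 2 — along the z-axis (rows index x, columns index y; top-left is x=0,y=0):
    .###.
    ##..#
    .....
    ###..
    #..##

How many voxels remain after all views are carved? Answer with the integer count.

before carving: 125 voxels (5×5×5)
[1] y-view keeps 15 columns → grid now 75
[2] z-view keeps 12 columns → grid now 36

36 voxels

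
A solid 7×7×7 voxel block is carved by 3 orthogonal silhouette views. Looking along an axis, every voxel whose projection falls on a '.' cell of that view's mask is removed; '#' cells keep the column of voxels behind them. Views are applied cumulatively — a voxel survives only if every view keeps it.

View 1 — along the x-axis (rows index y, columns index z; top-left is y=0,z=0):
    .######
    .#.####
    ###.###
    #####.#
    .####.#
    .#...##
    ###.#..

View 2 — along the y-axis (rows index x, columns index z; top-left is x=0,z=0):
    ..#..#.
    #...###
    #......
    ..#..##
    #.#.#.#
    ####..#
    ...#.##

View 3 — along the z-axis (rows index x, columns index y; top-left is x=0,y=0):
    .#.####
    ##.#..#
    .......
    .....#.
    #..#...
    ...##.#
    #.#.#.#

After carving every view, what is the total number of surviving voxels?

start: 7×7×7 = 343 voxels
V1 x: intersect with YZ mask (35 set) -- 245 left
V2 y: intersect with XZ mask (22 set) -- 105 left
V3 z: intersect with XY mask (19 set) -- 44 left

44 voxels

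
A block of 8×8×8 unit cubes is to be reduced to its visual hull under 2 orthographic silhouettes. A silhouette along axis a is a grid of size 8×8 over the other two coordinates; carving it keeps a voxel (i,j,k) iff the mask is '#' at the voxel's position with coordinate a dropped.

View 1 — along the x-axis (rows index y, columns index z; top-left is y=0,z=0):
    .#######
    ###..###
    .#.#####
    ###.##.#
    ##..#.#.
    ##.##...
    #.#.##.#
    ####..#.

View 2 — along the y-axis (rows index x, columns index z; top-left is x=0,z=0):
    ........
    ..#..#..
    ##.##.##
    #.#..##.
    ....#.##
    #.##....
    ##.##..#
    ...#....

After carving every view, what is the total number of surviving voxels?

127 voxels

start: 8×8×8 = 512 voxels
V1 x: intersect with YZ mask (43 set) -- 344 left
V2 y: intersect with XZ mask (24 set) -- 127 left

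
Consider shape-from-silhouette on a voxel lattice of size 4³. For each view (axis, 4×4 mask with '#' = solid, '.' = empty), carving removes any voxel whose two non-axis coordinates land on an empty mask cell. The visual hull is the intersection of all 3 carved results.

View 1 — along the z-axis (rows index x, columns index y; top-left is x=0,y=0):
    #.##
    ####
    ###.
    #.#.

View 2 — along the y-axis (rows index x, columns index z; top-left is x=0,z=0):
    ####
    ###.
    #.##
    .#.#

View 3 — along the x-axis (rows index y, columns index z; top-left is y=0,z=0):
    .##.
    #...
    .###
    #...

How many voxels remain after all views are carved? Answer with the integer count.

full grid |V| = 64
carve view 1 (along z, XY-mask fill 12/16): 48 voxels remain
carve view 2 (along y, XZ-mask fill 12/16): 37 voxels remain
carve view 3 (along x, YZ-mask fill 7/16): 19 voxels remain

voxel count = 19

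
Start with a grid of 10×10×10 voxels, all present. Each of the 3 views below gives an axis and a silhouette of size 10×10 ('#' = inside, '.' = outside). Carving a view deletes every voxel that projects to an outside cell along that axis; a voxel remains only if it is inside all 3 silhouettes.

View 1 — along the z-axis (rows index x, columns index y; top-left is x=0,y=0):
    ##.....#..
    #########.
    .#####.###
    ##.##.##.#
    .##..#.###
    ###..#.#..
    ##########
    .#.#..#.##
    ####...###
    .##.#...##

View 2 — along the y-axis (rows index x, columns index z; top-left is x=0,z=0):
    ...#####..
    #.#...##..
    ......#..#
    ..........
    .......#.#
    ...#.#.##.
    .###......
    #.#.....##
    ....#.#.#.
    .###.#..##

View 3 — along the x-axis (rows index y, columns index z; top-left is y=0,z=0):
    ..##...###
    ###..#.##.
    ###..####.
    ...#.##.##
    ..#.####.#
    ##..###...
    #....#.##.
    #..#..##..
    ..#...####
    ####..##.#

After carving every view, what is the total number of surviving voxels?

initial block: 10^3 = 1000
step 1: project along z, AND mask (65/100) → |grid| = 650
step 2: project along y, AND mask (33/100) → |grid| = 200
step 3: project along x, AND mask (54/100) → |grid| = 115

remaining voxels: 115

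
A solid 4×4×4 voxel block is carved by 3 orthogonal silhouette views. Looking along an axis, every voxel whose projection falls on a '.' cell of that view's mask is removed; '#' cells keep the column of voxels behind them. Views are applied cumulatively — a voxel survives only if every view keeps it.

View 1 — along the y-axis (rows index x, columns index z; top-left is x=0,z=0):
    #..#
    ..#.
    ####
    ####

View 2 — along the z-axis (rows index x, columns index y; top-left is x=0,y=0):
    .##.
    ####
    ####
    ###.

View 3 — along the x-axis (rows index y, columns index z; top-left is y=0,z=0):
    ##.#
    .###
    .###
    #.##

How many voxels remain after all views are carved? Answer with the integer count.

|visual hull| = 26

before carving: 64 voxels (4×4×4)
  1. axis=1 (XZ plane), |mask|=11  ⇒  voxels=44
  2. axis=2 (XY plane), |mask|=13  ⇒  voxels=36
  3. axis=0 (YZ plane), |mask|=12  ⇒  voxels=26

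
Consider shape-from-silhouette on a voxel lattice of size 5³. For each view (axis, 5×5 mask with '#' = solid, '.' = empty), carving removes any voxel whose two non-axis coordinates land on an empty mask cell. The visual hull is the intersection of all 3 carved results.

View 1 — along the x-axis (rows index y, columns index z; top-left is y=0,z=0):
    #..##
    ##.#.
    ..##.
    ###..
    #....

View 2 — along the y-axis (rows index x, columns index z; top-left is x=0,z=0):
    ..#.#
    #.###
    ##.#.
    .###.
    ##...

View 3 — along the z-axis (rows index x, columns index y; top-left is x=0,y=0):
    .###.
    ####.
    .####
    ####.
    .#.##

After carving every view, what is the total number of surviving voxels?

remaining voxels: 30

full grid |V| = 125
after view 1 [x-axis, 12 of 25 cells solid] → remaining = 60
after view 2 [y-axis, 14 of 25 cells solid] → remaining = 35
after view 3 [z-axis, 18 of 25 cells solid] → remaining = 30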